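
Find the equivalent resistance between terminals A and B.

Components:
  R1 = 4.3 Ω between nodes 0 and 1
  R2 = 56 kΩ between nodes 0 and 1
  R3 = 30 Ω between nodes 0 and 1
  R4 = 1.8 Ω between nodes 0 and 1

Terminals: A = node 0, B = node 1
Reduce the network between node 0 (A) and node 1 (B) by series/parallel combination:
  Rp1 = R1 ‖ R2 ‖ R3 ‖ R4 (parallel, all between nodes 0 and 1) = 1/(1/4.3 + 1/56000 + 1/30 + 1/1.8) = 1.217 Ω
R_eq = 1.217 Ω

Final answer: 1.217 Ω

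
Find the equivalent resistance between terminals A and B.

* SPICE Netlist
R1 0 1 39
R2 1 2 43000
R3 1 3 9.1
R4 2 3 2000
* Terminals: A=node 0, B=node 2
Reduce the network between node 0 (A) and node 2 (B) by series/parallel combination:
  Rs1 = R3 + R4 (series, joined only at node 3) = 9.1 + 2000 = 2009 Ω
  Rp1 = R2 ‖ Rs1 (parallel, both between nodes 1 and 2) = 1/(1/43000 + 1/2009) = 1919 Ω
  Rs2 = R1 + Rp1 (series, joined only at node 1) = 39 + 1919 = 1958 Ω
R_eq = 1.958 kΩ

Final answer: 1.958 kΩ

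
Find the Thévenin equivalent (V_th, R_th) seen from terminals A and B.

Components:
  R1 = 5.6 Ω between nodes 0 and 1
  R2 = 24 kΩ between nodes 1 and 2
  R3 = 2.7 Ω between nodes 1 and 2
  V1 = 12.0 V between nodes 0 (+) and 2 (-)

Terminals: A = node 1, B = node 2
Step 1 — V_th is the open-circuit voltage V_A - V_B (nothing connected across the terminals).
Nodal analysis, taking node 2 as the 0 V reference.
Source V1 fixes V_0 = 12 V.
KCL at each unknown node (sum of currents leaving = 0; resistances in Ω):
  Node 1: (V_1 - 12)/5.6 + (V_1 - 0)/24000 + (V_1 - 0)/2.7 = 0
Collecting terms: 0.549 × V_1 = 2.143  =>  V_1 = 3.903 V
V_th = V_1 - V_2 = 3.903 - 0 = 3.903 V
Step 2 — R_th: zero the source — replace V1 by a short circuit (node 2 merges into node 0) — and find the resistance seen between A (node 1) and B (node 0).
Reduce the network between node 1 (A) and node 0 (B) by series/parallel combination:
  Rp1 = R1 ‖ R2 ‖ R3 (parallel, all between nodes 0 and 1) = 1/(1/5.6 + 1/24000 + 1/2.7) = 1.822 Ω
R_th = 1.822 Ω

Final answer: V_th = 3.903 V, R_th = 1.822 Ω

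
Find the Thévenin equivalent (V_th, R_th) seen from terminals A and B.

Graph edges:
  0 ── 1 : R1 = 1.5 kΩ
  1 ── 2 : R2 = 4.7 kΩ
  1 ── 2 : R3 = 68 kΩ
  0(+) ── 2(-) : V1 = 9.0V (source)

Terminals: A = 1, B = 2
Step 1 — V_th is the open-circuit voltage V_A - V_B (nothing connected across the terminals).
Nodal analysis, taking node 2 as the 0 V reference.
Source V1 fixes V_0 = 9 V.
KCL at each unknown node (sum of currents leaving = 0; resistances in Ω):
  Node 1: (V_1 - 9)/1500 + (V_1 - 0)/4700 + (V_1 - 0)/68000 = 0
Collecting terms: 0.0008941 × V_1 = 0.006  =>  V_1 = 6.71 V
V_th = V_1 - V_2 = 6.71 - 0 = 6.71 V
Step 2 — R_th: zero the source — replace V1 by a short circuit (node 2 merges into node 0) — and find the resistance seen between A (node 1) and B (node 0).
Reduce the network between node 1 (A) and node 0 (B) by series/parallel combination:
  Rp1 = R1 ‖ R2 ‖ R3 (parallel, all between nodes 0 and 1) = 1/(1/1500 + 1/4700 + 1/68000) = 1118 Ω
R_th = 1.118 kΩ

Final answer: V_th = 6.71 V, R_th = 1.118 kΩ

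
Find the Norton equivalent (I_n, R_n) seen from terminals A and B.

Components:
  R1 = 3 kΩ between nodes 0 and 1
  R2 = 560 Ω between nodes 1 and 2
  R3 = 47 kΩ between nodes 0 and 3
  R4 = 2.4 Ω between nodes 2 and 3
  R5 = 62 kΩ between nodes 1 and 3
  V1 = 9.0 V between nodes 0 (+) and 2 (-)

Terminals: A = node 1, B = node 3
Find the Thévenin equivalent first; then I_n = V_th/R_th and R_n = R_th.
Step 1 — V_th is the open-circuit voltage V_A - V_B (nothing connected across the terminals).
Nodal analysis, taking node 2 as the 0 V reference.
Source V1 fixes V_0 = 9 V.
KCL at each unknown node (sum of currents leaving = 0; resistances in Ω):
  Node 1: (V_1 - 9)/3000 + (V_1 - 0)/560 + (V_1 - V_3)/62000 = 0
  Node 3: (V_3 - 9)/47000 + (V_3 - 0)/2.4 + (V_3 - V_1)/62000 = 0
Collecting terms (coefficients in siemens):
  0.002135·V_1 - 0.00001613·V_3 = 0.003
  0.4167·V_3 - 0.00001613·V_1 = 0.0001915
Determinant D = (0.002135)(0.4167) - (-0.00001613)(-0.00001613) = 0.0008897
V_1 = [(0.003)(0.4167) - (-0.00001613)(0.0001915)]/D = 1.405 V
V_3 = [(0.002135)(0.0001915) - (0.003)(-0.00001613)]/D = 0.0005139 V
V_th = V_1 - V_3 = 1.405 - 0.0005139 = 1.405 V
Step 2 — R_th: zero the source — replace V1 by a short circuit (node 2 merges into node 0) — and find the resistance seen between A (node 1) and B (node 3).
Reduce the network between node 1 (A) and node 3 (B) by series/parallel combination:
  Rp1 = R1 ‖ R2 (parallel, both between nodes 0 and 1) = 1/(1/3000 + 1/560) = 471.9 Ω
  Rp2 = R3 ‖ R4 (parallel, both between nodes 0 and 3) = 1/(1/47000 + 1/2.4) = 2.4 Ω
  Rs1 = Rp1 + Rp2 (series, joined only at node 0) = 471.9 + 2.4 = 474.3 Ω
  Rp3 = R5 ‖ Rs1 (parallel, both between nodes 1 and 3) = 1/(1/62000 + 1/474.3) = 470.7 Ω
R_th = 470.7 Ω
I_n = V_th/R_th = 1.405/470.7 = 0.002984 A, and R_n = R_th = 470.7 Ω

Final answer: I_n = 0.002984 A, R_n = 470.7 Ω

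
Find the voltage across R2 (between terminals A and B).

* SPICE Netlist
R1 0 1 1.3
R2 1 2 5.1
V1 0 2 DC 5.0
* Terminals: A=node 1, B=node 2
R1 and R2 are in series across V1 (node 0 → node 1 → node 2), and the output A–B is taken across R2, so this is a voltage divider.
Series current: I = V1/(R1 + R2) = 5/(1.3 + 5.1) = 5/6.4 = 0.7813 A
V_R2 = I × R2 = V1 × R2/(R1 + R2) = 5 × 5.1/6.4 = 3.984 V

Final answer: 3.984 V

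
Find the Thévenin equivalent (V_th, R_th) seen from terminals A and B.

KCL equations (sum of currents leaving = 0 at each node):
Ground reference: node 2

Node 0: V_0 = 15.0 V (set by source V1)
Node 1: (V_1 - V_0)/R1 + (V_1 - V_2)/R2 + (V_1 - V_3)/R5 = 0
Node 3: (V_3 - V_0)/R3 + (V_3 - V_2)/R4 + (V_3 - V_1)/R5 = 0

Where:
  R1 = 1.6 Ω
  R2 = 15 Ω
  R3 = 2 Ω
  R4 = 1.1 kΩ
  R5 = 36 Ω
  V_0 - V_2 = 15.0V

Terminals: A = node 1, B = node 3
Step 1 — V_th is the open-circuit voltage V_A - V_B (nothing connected across the terminals).
Nodal analysis, taking node 2 as the 0 V reference.
Source V1 fixes V_0 = 15 V.
KCL at each unknown node (sum of currents leaving = 0; resistances in Ω):
  Node 1: (V_1 - 15)/1.6 + (V_1 - 0)/15 + (V_1 - V_3)/36 = 0
  Node 3: (V_3 - 15)/2 + (V_3 - 0)/1100 + (V_3 - V_1)/36 = 0
Collecting terms (coefficients in siemens):
  0.7194·V_1 - 0.02778·V_3 = 9.375
  0.5287·V_3 - 0.02778·V_1 = 7.5
Determinant D = (0.7194)(0.5287) - (-0.02778)(-0.02778) = 0.3796
V_1 = [(9.375)(0.5287) - (-0.02778)(7.5)]/D = 13.61 V
V_3 = [(0.7194)(7.5) - (9.375)(-0.02778)]/D = 14.9 V
V_th = V_1 - V_3 = 13.61 - 14.9 = -1.295 V
Step 2 — R_th: zero the source — replace V1 by a short circuit (node 2 merges into node 0) — and find the resistance seen between A (node 1) and B (node 3).
Reduce the network between node 1 (A) and node 3 (B) by series/parallel combination:
  Rp1 = R1 ‖ R2 (parallel, both between nodes 0 and 1) = 1/(1/1.6 + 1/15) = 1.446 Ω
  Rp2 = R3 ‖ R4 (parallel, both between nodes 0 and 3) = 1/(1/2 + 1/1100) = 1.996 Ω
  Rs1 = Rp1 + Rp2 (series, joined only at node 0) = 1.446 + 1.996 = 3.442 Ω
  Rp3 = R5 ‖ Rs1 (parallel, both between nodes 1 and 3) = 1/(1/36 + 1/3.442) = 3.142 Ω
R_th = 3.142 Ω

Final answer: V_th = -1.295 V, R_th = 3.142 Ω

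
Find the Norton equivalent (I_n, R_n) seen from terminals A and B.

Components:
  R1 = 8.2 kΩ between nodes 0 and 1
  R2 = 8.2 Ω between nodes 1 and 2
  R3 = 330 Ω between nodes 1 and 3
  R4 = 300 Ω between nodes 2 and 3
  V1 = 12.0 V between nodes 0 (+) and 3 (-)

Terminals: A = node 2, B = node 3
Find the Thévenin equivalent first; then I_n = V_th/R_th and R_n = R_th.
Step 1 — V_th is the open-circuit voltage V_A - V_B (nothing connected across the terminals).
Nodal analysis, taking node 3 as the 0 V reference.
Source V1 fixes V_0 = 12 V.
KCL at each unknown node (sum of currents leaving = 0; resistances in Ω):
  Node 1: (V_1 - 12)/8200 + (V_1 - V_2)/8.2 + (V_1 - 0)/330 = 0
  Node 2: (V_2 - V_1)/8.2 + (V_2 - 0)/300 = 0
Collecting terms (coefficients in siemens):
  0.1251·V_1 - 0.122·V_2 = 0.001463
  0.1253·V_2 - 0.122·V_1 = 0
Determinant D = (0.1251)(0.1253) - (-0.122)(-0.122) = 0.0008014
V_1 = [(0.001463)(0.1253) - (-0.122)(0)]/D = 0.2288 V
V_2 = [(0.1251)(0) - (0.001463)(-0.122)]/D = 0.2227 V
V_th = V_2 - V_3 = 0.2227 - 0 = 0.2227 V
Step 2 — R_th: zero the source — replace V1 by a short circuit (node 3 merges into node 0) — and find the resistance seen between A (node 2) and B (node 0).
Reduce the network between node 2 (A) and node 0 (B) by series/parallel combination:
  Rp1 = R1 ‖ R3 (parallel, both between nodes 0 and 1) = 1/(1/8200 + 1/330) = 317.2 Ω
  Rs1 = R2 + Rp1 (series, joined only at node 1) = 8.2 + 317.2 = 325.4 Ω
  Rp2 = R4 ‖ Rs1 (parallel, both between nodes 0 and 2) = 1/(1/300 + 1/325.4) = 156.1 Ω
R_th = 156.1 Ω
I_n = V_th/R_th = 0.2227/156.1 = 0.001427 A, and R_n = R_th = 156.1 Ω

Final answer: I_n = 0.001427 A, R_n = 156.1 Ω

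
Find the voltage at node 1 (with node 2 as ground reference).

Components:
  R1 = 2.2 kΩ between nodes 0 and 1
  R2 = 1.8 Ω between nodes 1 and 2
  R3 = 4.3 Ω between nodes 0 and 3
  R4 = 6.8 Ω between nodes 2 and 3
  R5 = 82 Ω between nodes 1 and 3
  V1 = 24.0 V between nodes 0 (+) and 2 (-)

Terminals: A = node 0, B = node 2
Nodal analysis, taking node 2 as the 0 V reference.
Source V1 fixes V_0 = 24 V.
KCL at each unknown node (sum of currents leaving = 0; resistances in Ω):
  Node 1: (V_1 - 24)/2200 + (V_1 - 0)/1.8 + (V_1 - V_3)/82 = 0
  Node 3: (V_3 - 24)/4.3 + (V_3 - 0)/6.8 + (V_3 - V_1)/82 = 0
Collecting terms (coefficients in siemens):
  0.5682·V_1 - 0.0122·V_3 = 0.01091
  0.3918·V_3 - 0.0122·V_1 = 5.581
Determinant D = (0.5682)(0.3918) - (-0.0122)(-0.0122) = 0.2225
V_1 = [(0.01091)(0.3918) - (-0.0122)(5.581)]/D = 0.3252 V
V_3 = [(0.5682)(5.581) - (0.01091)(-0.0122)]/D = 14.26 V
The requested potential is V_1 = 0.3252 V.

Final answer: V_1 = 0.3252 V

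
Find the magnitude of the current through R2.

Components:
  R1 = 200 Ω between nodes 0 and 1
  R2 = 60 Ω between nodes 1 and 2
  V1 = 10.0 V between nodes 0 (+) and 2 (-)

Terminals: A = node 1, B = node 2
Nodal analysis, taking node 2 as the 0 V reference.
Source V1 fixes V_0 = 10 V.
KCL at each unknown node (sum of currents leaving = 0; resistances in Ω):
  Node 1: (V_1 - 10)/200 + (V_1 - 0)/60 = 0
Collecting terms: 0.02167 × V_1 = 0.05  =>  V_1 = 2.308 V
I_R2 = (V_1 - V_2)/R2 = (2.308 - 0)/60 = 0.03846 A
|I_R2| = 0.03846 A

Final answer: |I_R2| = 0.03846 A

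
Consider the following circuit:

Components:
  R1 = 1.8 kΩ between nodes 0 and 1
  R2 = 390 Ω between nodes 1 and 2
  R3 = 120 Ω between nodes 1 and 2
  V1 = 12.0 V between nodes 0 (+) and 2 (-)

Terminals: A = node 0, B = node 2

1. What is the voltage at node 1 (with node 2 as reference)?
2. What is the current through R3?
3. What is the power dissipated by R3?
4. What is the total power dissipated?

Nodal analysis, taking node 2 as the 0 V reference.
Source V1 fixes V_0 = 12 V.
KCL at each unknown node (sum of currents leaving = 0; resistances in Ω):
  Node 1: (V_1 - 12)/1800 + (V_1 - 0)/390 + (V_1 - 0)/120 = 0
Collecting terms: 0.01145 × V_1 = 0.006667  =>  V_1 = 0.5821 V
Part 1:
  Read off the nodal solution: V_1 = 0.5821 V
Part 2:
  I_R3 = (V_1 - V_2)/R3 = (0.5821 - 0)/120 = 0.004851 A
  Magnitude: I_R3 = 0.004851 A
Part 3:
  I_R3 = (V_1 - V_2)/R3 = (0.5821 - 0)/120 = 0.004851 A
  P_R3 = I_R3² × R3 = (0.004851)² × 120 = 0.002824 W
Part 4:
  Power in each resistor, P = (ΔV)²/R:
    P_R1 = (12 - 0.5821)²/1800 = 0.07243 W
    P_R2 = (0.5821 - 0)²/390 = 0.0008688 W
    P_R3 = (0.5821 - 0)²/120 = 0.002824 W
  P_total = P_R1 + P_R2 + P_R3 = 0.07612 W

Final answers:
1. V_1 = 0.5821 V
2. I_R3 = 0.004851 A
3. P_R3 = 0.002824 W
4. P_total = 0.07612 W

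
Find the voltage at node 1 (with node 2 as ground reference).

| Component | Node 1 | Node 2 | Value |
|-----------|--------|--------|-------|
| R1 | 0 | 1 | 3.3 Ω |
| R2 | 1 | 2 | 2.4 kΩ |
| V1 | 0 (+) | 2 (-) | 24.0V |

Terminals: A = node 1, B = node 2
Nodal analysis, taking node 2 as the 0 V reference.
Source V1 fixes V_0 = 24 V.
KCL at each unknown node (sum of currents leaving = 0; resistances in Ω):
  Node 1: (V_1 - 24)/3.3 + (V_1 - 0)/2400 = 0
Collecting terms: 0.3034 × V_1 = 7.273  =>  V_1 = 23.97 V
The requested potential is V_1 = 23.97 V.

Final answer: V_1 = 23.97 V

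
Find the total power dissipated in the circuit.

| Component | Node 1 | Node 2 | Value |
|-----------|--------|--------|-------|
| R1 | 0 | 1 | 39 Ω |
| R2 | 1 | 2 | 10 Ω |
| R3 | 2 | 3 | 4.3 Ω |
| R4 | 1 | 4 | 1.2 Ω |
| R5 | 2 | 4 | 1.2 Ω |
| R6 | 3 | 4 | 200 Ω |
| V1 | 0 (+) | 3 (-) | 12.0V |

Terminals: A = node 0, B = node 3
Nodal analysis, taking node 3 as the 0 V reference.
Source V1 fixes V_0 = 12 V.
KCL at each unknown node (sum of currents leaving = 0; resistances in Ω):
  Node 1: (V_1 - 12)/39 + (V_1 - V_2)/10 + (V_1 - V_4)/1.2 = 0
  Node 2: (V_2 - V_1)/10 + (V_2 - 0)/4.3 + (V_2 - V_4)/1.2 = 0
  Node 4: (V_4 - V_1)/1.2 + (V_4 - V_2)/1.2 + (V_4 - 0)/200 = 0
Collecting terms (coefficients in siemens):
  0.959·V_1 - 0.1·V_2 - 0.8333·V_4 = 0.3077
  1.166·V_2 - 0.1·V_1 - 0.8333·V_4 = 0
  1.672·V_4 - 0.8333·V_1 - 0.8333·V_2 = 0
Solving these 3 simultaneous equations (Gaussian elimination) gives:
  V_1 = 1.623 V, V_2 = 1.115 V, V_4 = 1.365 V
Power in each resistor, P = (ΔV)²/R:
  P_R1 = (12 - 1.623)²/39 = 2.761 W
  P_R2 = (1.623 - 1.115)²/10 = 0.02584 W
  P_R3 = (1.115 - 0)²/4.3 = 0.289 W
  P_R4 = (1.623 - 1.365)²/1.2 = 0.05559 W
  P_R5 = (1.115 - 1.365)²/1.2 = 0.05212 W
  P_R6 = (0 - 1.365)²/200 = 0.009314 W
P_total = P_R1 + P_R2 + P_R3 + P_R4 + P_R5 + P_R6 = 3.193 W

Final answer: 3.193 W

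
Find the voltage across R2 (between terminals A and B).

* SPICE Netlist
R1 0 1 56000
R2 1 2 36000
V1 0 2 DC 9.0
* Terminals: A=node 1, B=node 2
R1 and R2 are in series across V1 (node 0 → node 1 → node 2), and the output A–B is taken across R2, so this is a voltage divider.
Series current: I = V1/(R1 + R2) = 9/(56000 + 36000) = 9/92000 = 0.00009783 A
V_R2 = I × R2 = V1 × R2/(R1 + R2) = 9 × 36000/92000 = 3.522 V

Final answer: 3.522 V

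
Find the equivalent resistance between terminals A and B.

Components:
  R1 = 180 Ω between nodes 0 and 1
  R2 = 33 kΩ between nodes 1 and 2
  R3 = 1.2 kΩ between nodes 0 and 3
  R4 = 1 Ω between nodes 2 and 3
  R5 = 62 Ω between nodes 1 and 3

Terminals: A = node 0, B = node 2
The network is not a plain series/parallel combination. Inject a 1 A test current into terminal A (node 0) and return it from terminal B (node 2); then R_eq = V_A / (1 A).
Nodal analysis, taking node 2 as the 0 V reference.
Current source I_test pushes 1 A into node 0 and draws it out of node 2.
KCL at each unknown node (sum of currents leaving = 0; resistances in Ω):
  Node 0: (V_0 - V_1)/180 + (V_0 - V_3)/1200 - 1 = 0
  Node 1: (V_1 - V_0)/180 + (V_1 - 0)/33000 + (V_1 - V_3)/62 = 0
  Node 3: (V_3 - V_0)/1200 + (V_3 - V_1)/62 + (V_3 - 0)/1 = 0
Collecting terms (coefficients in siemens):
  0.006389·V_0 - 0.005556·V_1 - 0.0008333·V_3 = 1
  0.02171·V_1 - 0.005556·V_0 - 0.01613·V_3 = 0
  1.017·V_3 - 0.0008333·V_0 - 0.01613·V_1 = 0
Solving these 3 simultaneous equations (Gaussian elimination) gives:
  V_0 = 202.3 V, V_1 = 52.5 V, V_3 = 0.9984 V
R_eq = V_0 / 1 A = 202.3 Ω

Final answer: 202.3 Ω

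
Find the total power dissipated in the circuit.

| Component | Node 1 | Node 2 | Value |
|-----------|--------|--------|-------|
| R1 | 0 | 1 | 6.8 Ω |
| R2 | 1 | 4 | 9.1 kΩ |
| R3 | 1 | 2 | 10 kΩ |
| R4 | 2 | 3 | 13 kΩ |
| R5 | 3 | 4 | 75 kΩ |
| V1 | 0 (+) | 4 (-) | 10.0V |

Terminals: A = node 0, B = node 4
Nodal analysis, taking node 4 as the 0 V reference.
Source V1 fixes V_0 = 10 V.
KCL at each unknown node (sum of currents leaving = 0; resistances in Ω):
  Node 1: (V_1 - 10)/6.8 + (V_1 - 0)/9100 + (V_1 - V_2)/10000 = 0
  Node 2: (V_2 - V_1)/10000 + (V_2 - V_3)/13000 = 0
  Node 3: (V_3 - V_2)/13000 + (V_3 - 0)/75000 = 0
Collecting terms (coefficients in siemens):
  0.1473·V_1 - 0.0001·V_2 = 1.471
  0.0001769·V_2 - 0.0001·V_1 - 0.00007692·V_3 = 0
  0.00009026·V_3 - 0.00007692·V_2 = 0
Solving these 3 simultaneous equations (Gaussian elimination) gives:
  V_1 = 9.992 V, V_2 = 8.972 V, V_3 = 7.647 V
Power in each resistor, P = (ΔV)²/R:
  P_R1 = (10 - 9.992)²/6.8 = 0.000009791 W
  P_R2 = (9.992 - 0)²/9100 = 0.01097 W
  P_R3 = (9.992 - 8.972)²/10000 = 0.000104 W
  P_R4 = (8.972 - 7.647)²/13000 = 0.0001351 W
  P_R5 = (7.647 - 0)²/75000 = 0.0007797 W
P_total = P_R1 + P_R2 + P_R3 + P_R4 + P_R5 = 0.012 W

Final answer: 0.012 W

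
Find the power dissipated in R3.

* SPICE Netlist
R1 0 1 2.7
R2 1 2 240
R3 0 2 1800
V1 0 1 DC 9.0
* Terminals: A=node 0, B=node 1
Nodal analysis, taking node 1 as the 0 V reference.
Source V1 fixes V_0 = 9 V.
KCL at each unknown node (sum of currents leaving = 0; resistances in Ω):
  Node 2: (V_2 - 0)/240 + (V_2 - 9)/1800 = 0
Collecting terms: 0.004722 × V_2 = 0.005  =>  V_2 = 1.059 V
I_R3 = (V_0 - V_2)/R3 = (9 - 1.059)/1800 = 0.004412 A
P_R3 = I_R3² × R3 = (0.004412)² × 1800 = 0.03503 W

Final answer: 0.03503 W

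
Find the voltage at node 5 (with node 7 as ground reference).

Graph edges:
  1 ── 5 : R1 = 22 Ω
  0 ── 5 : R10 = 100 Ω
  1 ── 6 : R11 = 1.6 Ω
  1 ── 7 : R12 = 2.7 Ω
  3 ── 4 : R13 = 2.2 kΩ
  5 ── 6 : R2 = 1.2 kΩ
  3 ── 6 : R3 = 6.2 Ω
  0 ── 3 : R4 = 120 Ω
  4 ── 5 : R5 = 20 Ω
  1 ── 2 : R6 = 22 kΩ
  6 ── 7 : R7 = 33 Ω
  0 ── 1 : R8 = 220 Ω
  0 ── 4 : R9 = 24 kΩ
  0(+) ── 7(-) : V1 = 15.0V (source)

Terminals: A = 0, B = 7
Nodal analysis, taking node 7 as the 0 V reference.
Source V1 fixes V_0 = 15 V.
KCL at each unknown node (sum of currents leaving = 0; resistances in Ω):
  Node 1: (V_1 - V_5)/22 + (V_1 - V_2)/22000 + (V_1 - 15)/220 + (V_1 - V_6)/1.6 + (V_1 - 0)/2.7 = 0
  Node 2: (V_2 - V_1)/22000 = 0
  Node 3: (V_3 - V_6)/6.2 + (V_3 - 15)/120 + (V_3 - V_4)/2200 = 0
  Node 4: (V_4 - V_5)/20 + (V_4 - 15)/24000 + (V_4 - V_3)/2200 = 0
  Node 5: (V_5 - V_1)/22 + (V_5 - V_6)/1200 + (V_5 - V_4)/20 + (V_5 - 15)/100 = 0
  Node 6: (V_6 - V_5)/1200 + (V_6 - V_3)/6.2 + (V_6 - 0)/33 + (V_6 - V_1)/1.6 = 0
Collecting terms (coefficients in siemens):
  1.045·V_1 - 0.00004545·V_2 - 0.04545·V_5 - 0.625·V_6 = 0.06818
  0.00004545·V_2 - 0.00004545·V_1 = 0
  0.1701·V_3 - 0.0004545·V_4 - 0.1613·V_6 = 0.125
  0.0505·V_4 - 0.0004545·V_3 - 0.05·V_5 = 0.000625
  0.1063·V_5 - 0.04545·V_1 - 0.05·V_4 - 0.0008333·V_6 = 0.15
  0.8174·V_6 - 0.625·V_1 - 0.1613·V_3 - 0.0008333·V_5 = 0
Solving these 6 simultaneous equations (Gaussian elimination) gives:
  V_1 = 0.7249 V, V_2 = 0.7249 V, V_3 = 1.565 V, V_4 = 3.253 V
  V_5 = 3.258 V, V_6 = 0.8665 V
The requested potential is V_5 = 3.258 V.

Final answer: V_5 = 3.258 V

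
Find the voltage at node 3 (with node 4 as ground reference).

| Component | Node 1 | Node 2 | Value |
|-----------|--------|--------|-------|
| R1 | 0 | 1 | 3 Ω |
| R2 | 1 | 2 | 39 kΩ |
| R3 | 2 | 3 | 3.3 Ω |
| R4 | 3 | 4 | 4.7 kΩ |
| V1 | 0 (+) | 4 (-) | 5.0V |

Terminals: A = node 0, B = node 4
Nodal analysis, taking node 4 as the 0 V reference.
Source V1 fixes V_0 = 5 V.
KCL at each unknown node (sum of currents leaving = 0; resistances in Ω):
  Node 1: (V_1 - 5)/3 + (V_1 - V_2)/39000 = 0
  Node 2: (V_2 - V_1)/39000 + (V_2 - V_3)/3.3 = 0
  Node 3: (V_3 - V_2)/3.3 + (V_3 - 0)/4700 = 0
Collecting terms (coefficients in siemens):
  0.3334·V_1 - 0.00002564·V_2 = 1.667
  0.3031·V_2 - 0.00002564·V_1 - 0.303·V_3 = 0
  0.3032·V_3 - 0.303·V_2 = 0
Solving these 3 simultaneous equations (Gaussian elimination) gives:
  V_1 = 5 V, V_2 = 0.5381 V, V_3 = 0.5377 V
The requested potential is V_3 = 0.5377 V.

Final answer: V_3 = 0.5377 V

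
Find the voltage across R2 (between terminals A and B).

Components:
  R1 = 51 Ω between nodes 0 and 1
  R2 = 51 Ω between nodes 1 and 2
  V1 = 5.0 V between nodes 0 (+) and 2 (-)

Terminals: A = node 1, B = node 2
R1 and R2 are in series across V1 (node 0 → node 1 → node 2), and the output A–B is taken across R2, so this is a voltage divider.
Series current: I = V1/(R1 + R2) = 5/(51 + 51) = 5/102 = 0.04902 A
V_R2 = I × R2 = V1 × R2/(R1 + R2) = 5 × 51/102 = 2.5 V

Final answer: 2.5 V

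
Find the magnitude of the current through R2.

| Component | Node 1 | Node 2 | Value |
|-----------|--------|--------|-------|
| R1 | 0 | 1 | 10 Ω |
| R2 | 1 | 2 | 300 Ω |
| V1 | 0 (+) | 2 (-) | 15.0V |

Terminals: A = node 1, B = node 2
Nodal analysis, taking node 2 as the 0 V reference.
Source V1 fixes V_0 = 15 V.
KCL at each unknown node (sum of currents leaving = 0; resistances in Ω):
  Node 1: (V_1 - 15)/10 + (V_1 - 0)/300 = 0
Collecting terms: 0.1033 × V_1 = 1.5  =>  V_1 = 14.52 V
I_R2 = (V_1 - V_2)/R2 = (14.52 - 0)/300 = 0.04839 A
|I_R2| = 0.04839 A

Final answer: |I_R2| = 0.04839 A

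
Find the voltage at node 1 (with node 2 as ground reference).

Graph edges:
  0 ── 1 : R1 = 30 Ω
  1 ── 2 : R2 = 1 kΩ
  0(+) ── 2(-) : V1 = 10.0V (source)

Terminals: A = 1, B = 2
Nodal analysis, taking node 2 as the 0 V reference.
Source V1 fixes V_0 = 10 V.
KCL at each unknown node (sum of currents leaving = 0; resistances in Ω):
  Node 1: (V_1 - 10)/30 + (V_1 - 0)/1000 = 0
Collecting terms: 0.03433 × V_1 = 0.3333  =>  V_1 = 9.709 V
The requested potential is V_1 = 9.709 V.

Final answer: V_1 = 9.709 V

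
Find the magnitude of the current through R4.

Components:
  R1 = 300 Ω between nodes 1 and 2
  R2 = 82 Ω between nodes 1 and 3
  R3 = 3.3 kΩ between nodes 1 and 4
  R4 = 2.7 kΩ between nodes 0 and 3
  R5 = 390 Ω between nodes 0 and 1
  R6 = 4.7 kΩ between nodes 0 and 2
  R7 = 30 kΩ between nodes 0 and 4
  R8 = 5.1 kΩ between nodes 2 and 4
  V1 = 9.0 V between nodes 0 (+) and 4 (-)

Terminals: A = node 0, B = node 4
Nodal analysis, taking node 4 as the 0 V reference.
Source V1 fixes V_0 = 9 V.
KCL at each unknown node (sum of currents leaving = 0; resistances in Ω):
  Node 1: (V_1 - V_2)/300 + (V_1 - V_3)/82 + (V_1 - 0)/3300 + (V_1 - 9)/390 = 0
  Node 2: (V_2 - V_1)/300 + (V_2 - 9)/4700 + (V_2 - 0)/5100 = 0
  Node 3: (V_3 - V_1)/82 + (V_3 - 9)/2700 = 0
Collecting terms (coefficients in siemens):
  0.0184·V_1 - 0.003333·V_2 - 0.0122·V_3 = 0.02308
  0.003742·V_2 - 0.003333·V_1 = 0.001915
  0.01257·V_3 - 0.0122·V_1 = 0.003333
Solving these 3 simultaneous equations (Gaussian elimination) gives:
  V_1 = 7.803 V, V_2 = 7.462 V, V_3 = 7.838 V
I_R4 = (V_0 - V_3)/R4 = (9 - 7.838)/2700 = 0.0004304 A
|I_R4| = 0.0004304 A

Final answer: |I_R4| = 0.0004304 A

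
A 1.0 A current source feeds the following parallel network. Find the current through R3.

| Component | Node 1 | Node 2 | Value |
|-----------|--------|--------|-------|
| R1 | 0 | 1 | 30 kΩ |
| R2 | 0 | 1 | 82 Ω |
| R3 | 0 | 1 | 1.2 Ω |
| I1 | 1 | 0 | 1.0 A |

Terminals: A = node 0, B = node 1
All resistors sit directly between nodes 0 and 1, so they are in parallel and share one voltage V; the full source current 1 A splits among them.
1/R_par = 1/30000 + 1/82 + 1/1.2 = 0.8456 S  =>  R_par = 1.183 Ω
V = I × R_par = 1 × 1.183 = 1.183 V
I_R3 = V/R3 = 1.183/1.2 = 0.9855 A

Final answer: 0.9855 A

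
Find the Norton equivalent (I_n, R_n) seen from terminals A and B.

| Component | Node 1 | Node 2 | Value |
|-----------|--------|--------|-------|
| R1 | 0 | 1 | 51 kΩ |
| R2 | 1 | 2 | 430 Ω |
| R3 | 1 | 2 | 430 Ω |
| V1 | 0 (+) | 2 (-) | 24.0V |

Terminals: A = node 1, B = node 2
Find the Thévenin equivalent first; then I_n = V_th/R_th and R_n = R_th.
Step 1 — V_th is the open-circuit voltage V_A - V_B (nothing connected across the terminals).
Nodal analysis, taking node 2 as the 0 V reference.
Source V1 fixes V_0 = 24 V.
KCL at each unknown node (sum of currents leaving = 0; resistances in Ω):
  Node 1: (V_1 - 24)/51000 + (V_1 - 0)/430 + (V_1 - 0)/430 = 0
Collecting terms: 0.004671 × V_1 = 0.0004706  =>  V_1 = 0.1008 V
V_th = V_1 - V_2 = 0.1008 - 0 = 0.1008 V
Step 2 — R_th: zero the source — replace V1 by a short circuit (node 2 merges into node 0) — and find the resistance seen between A (node 1) and B (node 0).
Reduce the network between node 1 (A) and node 0 (B) by series/parallel combination:
  Rp1 = R1 ‖ R2 ‖ R3 (parallel, all between nodes 0 and 1) = 1/(1/51000 + 1/430 + 1/430) = 214.1 Ω
R_th = 214.1 Ω
I_n = V_th/R_th = 0.1008/214.1 = 0.0004706 A, and R_n = R_th = 214.1 Ω

Final answer: I_n = 0.0004706 A, R_n = 214.1 Ω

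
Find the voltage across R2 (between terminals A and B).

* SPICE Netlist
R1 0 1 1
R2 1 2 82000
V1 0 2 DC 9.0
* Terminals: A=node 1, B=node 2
R1 and R2 are in series across V1 (node 0 → node 1 → node 2), and the output A–B is taken across R2, so this is a voltage divider.
Series current: I = V1/(R1 + R2) = 9/(1 + 82000) = 9/82000 = 0.0001098 A
V_R2 = I × R2 = V1 × R2/(R1 + R2) = 9 × 82000/82000 = 9 V

Final answer: 9 V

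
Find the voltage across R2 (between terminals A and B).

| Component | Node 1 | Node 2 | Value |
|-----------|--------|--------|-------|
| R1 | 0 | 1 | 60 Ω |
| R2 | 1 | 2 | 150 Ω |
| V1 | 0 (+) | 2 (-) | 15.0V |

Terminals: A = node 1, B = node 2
R1 and R2 are in series across V1 (node 0 → node 1 → node 2), and the output A–B is taken across R2, so this is a voltage divider.
Series current: I = V1/(R1 + R2) = 15/(60 + 150) = 15/210 = 0.07143 A
V_R2 = I × R2 = V1 × R2/(R1 + R2) = 15 × 150/210 = 10.71 V

Final answer: 10.71 V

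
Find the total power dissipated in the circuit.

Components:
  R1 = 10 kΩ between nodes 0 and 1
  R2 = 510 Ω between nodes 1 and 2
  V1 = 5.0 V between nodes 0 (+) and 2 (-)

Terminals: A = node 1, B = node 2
Nodal analysis, taking node 2 as the 0 V reference.
Source V1 fixes V_0 = 5 V.
KCL at each unknown node (sum of currents leaving = 0; resistances in Ω):
  Node 1: (V_1 - 5)/10000 + (V_1 - 0)/510 = 0
Collecting terms: 0.002061 × V_1 = 0.0005  =>  V_1 = 0.2426 V
Power in each resistor, P = (ΔV)²/R:
  P_R1 = (5 - 0.2426)²/10000 = 0.002263 W
  P_R2 = (0.2426 - 0)²/510 = 0.0001154 W
P_total = P_R1 + P_R2 = 0.002379 W

Final answer: 0.002379 W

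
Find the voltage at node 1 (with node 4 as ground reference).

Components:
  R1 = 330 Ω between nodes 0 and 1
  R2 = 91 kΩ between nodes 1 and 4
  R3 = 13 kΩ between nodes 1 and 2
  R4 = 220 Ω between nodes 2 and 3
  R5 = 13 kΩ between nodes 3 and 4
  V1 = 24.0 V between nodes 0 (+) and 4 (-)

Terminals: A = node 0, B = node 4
Nodal analysis, taking node 4 as the 0 V reference.
Source V1 fixes V_0 = 24 V.
KCL at each unknown node (sum of currents leaving = 0; resistances in Ω):
  Node 1: (V_1 - 24)/330 + (V_1 - 0)/91000 + (V_1 - V_2)/13000 = 0
  Node 2: (V_2 - V_1)/13000 + (V_2 - V_3)/220 = 0
  Node 3: (V_3 - V_2)/220 + (V_3 - 0)/13000 = 0
Collecting terms (coefficients in siemens):
  0.003118·V_1 - 0.00007692·V_2 = 0.07273
  0.004622·V_2 - 0.00007692·V_1 - 0.004545·V_3 = 0
  0.004622·V_3 - 0.004545·V_2 = 0
Solving these 3 simultaneous equations (Gaussian elimination) gives:
  V_1 = 23.62 V, V_2 = 11.91 V, V_3 = 11.71 V
The requested potential is V_1 = 23.62 V.

Final answer: V_1 = 23.62 V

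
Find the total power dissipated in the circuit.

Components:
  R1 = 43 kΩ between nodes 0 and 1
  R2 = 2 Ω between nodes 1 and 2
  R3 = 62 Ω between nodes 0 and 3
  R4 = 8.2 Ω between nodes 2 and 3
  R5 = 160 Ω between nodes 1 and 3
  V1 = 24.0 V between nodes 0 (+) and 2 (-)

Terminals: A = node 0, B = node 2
Nodal analysis, taking node 2 as the 0 V reference.
Source V1 fixes V_0 = 24 V.
KCL at each unknown node (sum of currents leaving = 0; resistances in Ω):
  Node 1: (V_1 - 24)/43000 + (V_1 - 0)/2 + (V_1 - V_3)/160 = 0
  Node 3: (V_3 - 24)/62 + (V_3 - 0)/8.2 + (V_3 - V_1)/160 = 0
Collecting terms (coefficients in siemens):
  0.5063·V_1 - 0.00625·V_3 = 0.0005581
  0.1443·V_3 - 0.00625·V_1 = 0.3871
Determinant D = (0.5063)(0.1443) - (-0.00625)(-0.00625) = 0.07303
V_1 = [(0.0005581)(0.1443) - (-0.00625)(0.3871)]/D = 0.03423 V
V_3 = [(0.5063)(0.3871) - (0.0005581)(-0.00625)]/D = 2.684 V
Power in each resistor, P = (ΔV)²/R:
  P_R1 = (24 - 0.03423)²/43000 = 0.01336 W
  P_R2 = (0.03423 - 0)²/2 = 0.0005859 W
  P_R3 = (24 - 2.684)²/62 = 7.329 W
  P_R4 = (0 - 2.684)²/8.2 = 0.8782 W
  P_R5 = (0.03423 - 2.684)²/160 = 0.04387 W
P_total = P_R1 + P_R2 + P_R3 + P_R4 + P_R5 = 8.265 W

Final answer: 8.265 W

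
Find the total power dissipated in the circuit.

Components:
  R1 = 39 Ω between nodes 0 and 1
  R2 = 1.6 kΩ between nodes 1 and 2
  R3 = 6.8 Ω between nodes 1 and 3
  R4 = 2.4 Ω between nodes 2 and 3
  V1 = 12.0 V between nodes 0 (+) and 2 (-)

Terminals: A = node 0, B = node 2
Nodal analysis, taking node 2 as the 0 V reference.
Source V1 fixes V_0 = 12 V.
KCL at each unknown node (sum of currents leaving = 0; resistances in Ω):
  Node 1: (V_1 - 12)/39 + (V_1 - 0)/1600 + (V_1 - V_3)/6.8 = 0
  Node 3: (V_3 - V_1)/6.8 + (V_3 - 0)/2.4 = 0
Collecting terms (coefficients in siemens):
  0.1733·V_1 - 0.1471·V_3 = 0.3077
  0.5637·V_3 - 0.1471·V_1 = 0
Determinant D = (0.1733)(0.5637) - (-0.1471)(-0.1471) = 0.07608
V_1 = [(0.3077)(0.5637) - (-0.1471)(0)]/D = 2.28 V
V_3 = [(0.1733)(0) - (0.3077)(-0.1471)]/D = 0.5947 V
Power in each resistor, P = (ΔV)²/R:
  P_R1 = (12 - 2.28)²/39 = 2.423 W
  P_R2 = (2.28 - 0)²/1600 = 0.003249 W
  P_R3 = (2.28 - 0.5947)²/6.8 = 0.4176 W
  P_R4 = (0 - 0.5947)²/2.4 = 0.1474 W
P_total = P_R1 + P_R2 + P_R3 + P_R4 = 2.991 W

Final answer: 2.991 W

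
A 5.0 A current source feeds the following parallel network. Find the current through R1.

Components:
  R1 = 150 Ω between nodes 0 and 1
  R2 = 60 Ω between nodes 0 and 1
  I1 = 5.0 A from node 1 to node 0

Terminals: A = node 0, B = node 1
All resistors sit directly between nodes 0 and 1, so they are in parallel and share one voltage V; the full source current 5 A splits among them.
1/R_par = 1/150 + 1/60 = 0.02333 S  =>  R_par = 42.86 Ω
V = I × R_par = 5 × 42.86 = 214.3 V
I_R1 = V/R1 = 214.3/150 = 1.429 A

Final answer: 1.429 A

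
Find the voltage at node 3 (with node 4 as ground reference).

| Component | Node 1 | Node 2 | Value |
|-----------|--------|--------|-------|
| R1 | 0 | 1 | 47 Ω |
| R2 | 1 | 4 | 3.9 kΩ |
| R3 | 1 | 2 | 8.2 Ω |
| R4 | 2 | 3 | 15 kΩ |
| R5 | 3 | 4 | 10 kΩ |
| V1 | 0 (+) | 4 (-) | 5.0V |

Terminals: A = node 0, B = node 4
Nodal analysis, taking node 4 as the 0 V reference.
Source V1 fixes V_0 = 5 V.
KCL at each unknown node (sum of currents leaving = 0; resistances in Ω):
  Node 1: (V_1 - 5)/47 + (V_1 - 0)/3900 + (V_1 - V_2)/8.2 = 0
  Node 2: (V_2 - V_1)/8.2 + (V_2 - V_3)/15000 = 0
  Node 3: (V_3 - V_2)/15000 + (V_3 - 0)/10000 = 0
Collecting terms (coefficients in siemens):
  0.1435·V_1 - 0.122·V_2 = 0.1064
  0.122·V_2 - 0.122·V_1 - 0.00006667·V_3 = 0
  0.0001667·V_3 - 0.00006667·V_2 = 0
Solving these 3 simultaneous equations (Gaussian elimination) gives:
  V_1 = 4.931 V, V_2 = 4.93 V, V_3 = 1.972 V
The requested potential is V_3 = 1.972 V.

Final answer: V_3 = 1.972 V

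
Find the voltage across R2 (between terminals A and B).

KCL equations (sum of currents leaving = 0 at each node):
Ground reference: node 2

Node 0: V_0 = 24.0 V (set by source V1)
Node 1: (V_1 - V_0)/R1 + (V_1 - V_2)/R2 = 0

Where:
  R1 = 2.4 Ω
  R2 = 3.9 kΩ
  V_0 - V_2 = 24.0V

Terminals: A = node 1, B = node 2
R1 and R2 are in series across V1 (node 0 → node 1 → node 2), and the output A–B is taken across R2, so this is a voltage divider.
Series current: I = V1/(R1 + R2) = 24/(2.4 + 3900) = 24/3902 = 0.00615 A
V_R2 = I × R2 = V1 × R2/(R1 + R2) = 24 × 3900/3902 = 23.99 V

Final answer: 23.99 V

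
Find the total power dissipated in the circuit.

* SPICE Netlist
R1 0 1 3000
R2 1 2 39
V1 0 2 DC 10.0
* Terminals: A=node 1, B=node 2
Nodal analysis, taking node 2 as the 0 V reference.
Source V1 fixes V_0 = 10 V.
KCL at each unknown node (sum of currents leaving = 0; resistances in Ω):
  Node 1: (V_1 - 10)/3000 + (V_1 - 0)/39 = 0
Collecting terms: 0.02597 × V_1 = 0.003333  =>  V_1 = 0.1283 V
Power in each resistor, P = (ΔV)²/R:
  P_R1 = (10 - 0.1283)²/3000 = 0.03248 W
  P_R2 = (0.1283 - 0)²/39 = 0.0004223 W
P_total = P_R1 + P_R2 = 0.03291 W

Final answer: 0.03291 W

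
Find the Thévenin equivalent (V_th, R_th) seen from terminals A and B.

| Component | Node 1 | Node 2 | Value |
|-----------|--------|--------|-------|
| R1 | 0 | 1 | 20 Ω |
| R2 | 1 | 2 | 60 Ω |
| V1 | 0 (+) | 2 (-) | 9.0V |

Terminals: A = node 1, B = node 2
Step 1 — V_th is the open-circuit voltage V_A - V_B (nothing connected across the terminals).
Nodal analysis, taking node 2 as the 0 V reference.
Source V1 fixes V_0 = 9 V.
KCL at each unknown node (sum of currents leaving = 0; resistances in Ω):
  Node 1: (V_1 - 9)/20 + (V_1 - 0)/60 = 0
Collecting terms: 0.06667 × V_1 = 0.45  =>  V_1 = 6.75 V
V_th = V_1 - V_2 = 6.75 - 0 = 6.75 V
Step 2 — R_th: zero the source — replace V1 by a short circuit (node 2 merges into node 0) — and find the resistance seen between A (node 1) and B (node 0).
Reduce the network between node 1 (A) and node 0 (B) by series/parallel combination:
  Rp1 = R1 ‖ R2 (parallel, both between nodes 0 and 1) = 1/(1/20 + 1/60) = 15 Ω
R_th = 15 Ω

Final answer: V_th = 6.75 V, R_th = 15 Ω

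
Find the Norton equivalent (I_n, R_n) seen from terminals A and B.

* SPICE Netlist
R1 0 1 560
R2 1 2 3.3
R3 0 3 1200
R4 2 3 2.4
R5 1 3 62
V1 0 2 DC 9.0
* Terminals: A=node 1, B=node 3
Find the Thévenin equivalent first; then I_n = V_th/R_th and R_n = R_th.
Step 1 — V_th is the open-circuit voltage V_A - V_B (nothing connected across the terminals).
Nodal analysis, taking node 2 as the 0 V reference.
Source V1 fixes V_0 = 9 V.
KCL at each unknown node (sum of currents leaving = 0; resistances in Ω):
  Node 1: (V_1 - 9)/560 + (V_1 - 0)/3.3 + (V_1 - V_3)/62 = 0
  Node 3: (V_3 - 9)/1200 + (V_3 - 0)/2.4 + (V_3 - V_1)/62 = 0
Collecting terms (coefficients in siemens):
  0.3209·V_1 - 0.01613·V_3 = 0.01607
  0.4336·V_3 - 0.01613·V_1 = 0.0075
Determinant D = (0.3209)(0.4336) - (-0.01613)(-0.01613) = 0.1389
V_1 = [(0.01607)(0.4336) - (-0.01613)(0.0075)]/D = 0.05104 V
V_3 = [(0.3209)(0.0075) - (0.01607)(-0.01613)]/D = 0.01919 V
V_th = V_1 - V_3 = 0.05104 - 0.01919 = 0.03185 V
Step 2 — R_th: zero the source — replace V1 by a short circuit (node 2 merges into node 0) — and find the resistance seen between A (node 1) and B (node 3).
Reduce the network between node 1 (A) and node 3 (B) by series/parallel combination:
  Rp1 = R1 ‖ R2 (parallel, both between nodes 0 and 1) = 1/(1/560 + 1/3.3) = 3.281 Ω
  Rp2 = R3 ‖ R4 (parallel, both between nodes 0 and 3) = 1/(1/1200 + 1/2.4) = 2.395 Ω
  Rs1 = Rp1 + Rp2 (series, joined only at node 0) = 3.281 + 2.395 = 5.676 Ω
  Rp3 = R5 ‖ Rs1 (parallel, both between nodes 1 and 3) = 1/(1/62 + 1/5.676) = 5.2 Ω
R_th = 5.2 Ω
I_n = V_th/R_th = 0.03185/5.2 = 0.006124 A, and R_n = R_th = 5.2 Ω

Final answer: I_n = 0.006124 A, R_n = 5.2 Ω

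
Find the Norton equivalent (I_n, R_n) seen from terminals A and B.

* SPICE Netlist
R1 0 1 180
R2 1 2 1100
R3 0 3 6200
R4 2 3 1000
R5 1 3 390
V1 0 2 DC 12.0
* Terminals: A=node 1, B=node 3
Find the Thévenin equivalent first; then I_n = V_th/R_th and R_n = R_th.
Step 1 — V_th is the open-circuit voltage V_A - V_B (nothing connected across the terminals).
Nodal analysis, taking node 2 as the 0 V reference.
Source V1 fixes V_0 = 12 V.
KCL at each unknown node (sum of currents leaving = 0; resistances in Ω):
  Node 1: (V_1 - 12)/180 + (V_1 - 0)/1100 + (V_1 - V_3)/390 = 0
  Node 3: (V_3 - 12)/6200 + (V_3 - 0)/1000 + (V_3 - V_1)/390 = 0
Collecting terms (coefficients in siemens):
  0.009029·V_1 - 0.002564·V_3 = 0.06667
  0.003725·V_3 - 0.002564·V_1 = 0.001935
Determinant D = (0.009029)(0.003725) - (-0.002564)(-0.002564) = 0.00002706
V_1 = [(0.06667)(0.003725) - (-0.002564)(0.001935)]/D = 9.361 V
V_3 = [(0.009029)(0.001935) - (0.06667)(-0.002564)]/D = 6.963 V
V_th = V_1 - V_3 = 9.361 - 6.963 = 2.399 V
Step 2 — R_th: zero the source — replace V1 by a short circuit (node 2 merges into node 0) — and find the resistance seen between A (node 1) and B (node 3).
Reduce the network between node 1 (A) and node 3 (B) by series/parallel combination:
  Rp1 = R1 ‖ R2 (parallel, both between nodes 0 and 1) = 1/(1/180 + 1/1100) = 154.7 Ω
  Rp2 = R3 ‖ R4 (parallel, both between nodes 0 and 3) = 1/(1/6200 + 1/1000) = 861.1 Ω
  Rs1 = Rp1 + Rp2 (series, joined only at node 0) = 154.7 + 861.1 = 1016 Ω
  Rp3 = R5 ‖ Rs1 (parallel, both between nodes 1 and 3) = 1/(1/390 + 1/1016) = 281.8 Ω
R_th = 281.8 Ω
I_n = V_th/R_th = 2.399/281.8 = 0.008511 A, and R_n = R_th = 281.8 Ω

Final answer: I_n = 0.008511 A, R_n = 281.8 Ω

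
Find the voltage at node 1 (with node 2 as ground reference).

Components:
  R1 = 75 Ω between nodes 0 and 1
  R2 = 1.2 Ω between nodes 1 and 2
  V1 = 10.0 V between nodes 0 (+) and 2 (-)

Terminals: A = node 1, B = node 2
Nodal analysis, taking node 2 as the 0 V reference.
Source V1 fixes V_0 = 10 V.
KCL at each unknown node (sum of currents leaving = 0; resistances in Ω):
  Node 1: (V_1 - 10)/75 + (V_1 - 0)/1.2 = 0
Collecting terms: 0.8467 × V_1 = 0.1333  =>  V_1 = 0.1575 V
The requested potential is V_1 = 0.1575 V.

Final answer: V_1 = 0.1575 V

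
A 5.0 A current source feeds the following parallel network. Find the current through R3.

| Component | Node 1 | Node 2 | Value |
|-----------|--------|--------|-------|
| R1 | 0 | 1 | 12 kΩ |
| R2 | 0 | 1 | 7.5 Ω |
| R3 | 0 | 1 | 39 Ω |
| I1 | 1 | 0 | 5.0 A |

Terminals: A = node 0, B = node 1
All resistors sit directly between nodes 0 and 1, so they are in parallel and share one voltage V; the full source current 5 A splits among them.
1/R_par = 1/12000 + 1/7.5 + 1/39 = 0.1591 S  =>  R_par = 6.287 Ω
V = I × R_par = 5 × 6.287 = 31.44 V
I_R3 = V/R3 = 31.44/39 = 0.806 A

Final answer: 0.806 A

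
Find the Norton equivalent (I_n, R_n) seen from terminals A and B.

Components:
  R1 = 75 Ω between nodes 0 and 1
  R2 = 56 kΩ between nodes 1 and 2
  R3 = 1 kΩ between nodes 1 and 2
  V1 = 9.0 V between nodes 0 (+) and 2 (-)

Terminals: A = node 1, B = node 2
Find the Thévenin equivalent first; then I_n = V_th/R_th and R_n = R_th.
Step 1 — V_th is the open-circuit voltage V_A - V_B (nothing connected across the terminals).
Nodal analysis, taking node 2 as the 0 V reference.
Source V1 fixes V_0 = 9 V.
KCL at each unknown node (sum of currents leaving = 0; resistances in Ω):
  Node 1: (V_1 - 9)/75 + (V_1 - 0)/56000 + (V_1 - 0)/1000 = 0
Collecting terms: 0.01435 × V_1 = 0.12  =>  V_1 = 8.362 V
V_th = V_1 - V_2 = 8.362 - 0 = 8.362 V
Step 2 — R_th: zero the source — replace V1 by a short circuit (node 2 merges into node 0) — and find the resistance seen between A (node 1) and B (node 0).
Reduce the network between node 1 (A) and node 0 (B) by series/parallel combination:
  Rp1 = R1 ‖ R2 ‖ R3 (parallel, all between nodes 0 and 1) = 1/(1/75 + 1/56000 + 1/1000) = 69.68 Ω
R_th = 69.68 Ω
I_n = V_th/R_th = 8.362/69.68 = 0.12 A, and R_n = R_th = 69.68 Ω

Final answer: I_n = 0.12 A, R_n = 69.68 Ω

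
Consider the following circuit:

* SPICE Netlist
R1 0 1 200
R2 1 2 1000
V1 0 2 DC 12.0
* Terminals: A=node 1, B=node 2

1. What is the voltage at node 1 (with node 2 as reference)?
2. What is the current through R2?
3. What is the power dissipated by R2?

Nodal analysis, taking node 2 as the 0 V reference.
Source V1 fixes V_0 = 12 V.
KCL at each unknown node (sum of currents leaving = 0; resistances in Ω):
  Node 1: (V_1 - 12)/200 + (V_1 - 0)/1000 = 0
Collecting terms: 0.006 × V_1 = 0.06  =>  V_1 = 10 V
Part 1:
  Read off the nodal solution: V_1 = 10 V
Part 2:
  I_R2 = (V_1 - V_2)/R2 = (10 - 0)/1000 = 0.01 A
  Magnitude: I_R2 = 0.01 A
Part 3:
  I_R2 = (V_1 - V_2)/R2 = (10 - 0)/1000 = 0.01 A
  P_R2 = I_R2² × R2 = (0.01)² × 1000 = 0.1 W

Final answers:
1. V_1 = 10 V
2. I_R2 = 0.01 A
3. P_R2 = 0.1 W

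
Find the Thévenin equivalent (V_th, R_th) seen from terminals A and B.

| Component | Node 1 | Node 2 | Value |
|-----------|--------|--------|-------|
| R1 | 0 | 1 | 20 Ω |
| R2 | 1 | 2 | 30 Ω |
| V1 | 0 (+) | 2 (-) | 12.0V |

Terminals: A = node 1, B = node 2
Step 1 — V_th is the open-circuit voltage V_A - V_B (nothing connected across the terminals).
Nodal analysis, taking node 2 as the 0 V reference.
Source V1 fixes V_0 = 12 V.
KCL at each unknown node (sum of currents leaving = 0; resistances in Ω):
  Node 1: (V_1 - 12)/20 + (V_1 - 0)/30 = 0
Collecting terms: 0.08333 × V_1 = 0.6  =>  V_1 = 7.2 V
V_th = V_1 - V_2 = 7.2 - 0 = 7.2 V
Step 2 — R_th: zero the source — replace V1 by a short circuit (node 2 merges into node 0) — and find the resistance seen between A (node 1) and B (node 0).
Reduce the network between node 1 (A) and node 0 (B) by series/parallel combination:
  Rp1 = R1 ‖ R2 (parallel, both between nodes 0 and 1) = 1/(1/20 + 1/30) = 12 Ω
R_th = 12 Ω

Final answer: V_th = 7.2 V, R_th = 12 Ω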